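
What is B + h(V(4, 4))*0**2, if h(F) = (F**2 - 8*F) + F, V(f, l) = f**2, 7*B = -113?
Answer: -113/7 ≈ -16.143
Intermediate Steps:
B = -113/7 (B = (1/7)*(-113) = -113/7 ≈ -16.143)
h(F) = F**2 - 7*F
B + h(V(4, 4))*0**2 = -113/7 + (4**2*(-7 + 4**2))*0**2 = -113/7 + (16*(-7 + 16))*0 = -113/7 + (16*9)*0 = -113/7 + 144*0 = -113/7 + 0 = -113/7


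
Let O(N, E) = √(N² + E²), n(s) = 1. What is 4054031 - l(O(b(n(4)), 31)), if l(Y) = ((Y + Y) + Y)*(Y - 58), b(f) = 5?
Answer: 4051073 + 174*√986 ≈ 4.0565e+6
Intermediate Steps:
O(N, E) = √(E² + N²)
l(Y) = 3*Y*(-58 + Y) (l(Y) = (2*Y + Y)*(-58 + Y) = (3*Y)*(-58 + Y) = 3*Y*(-58 + Y))
4054031 - l(O(b(n(4)), 31)) = 4054031 - 3*√(31² + 5²)*(-58 + √(31² + 5²)) = 4054031 - 3*√(961 + 25)*(-58 + √(961 + 25)) = 4054031 - 3*√986*(-58 + √986)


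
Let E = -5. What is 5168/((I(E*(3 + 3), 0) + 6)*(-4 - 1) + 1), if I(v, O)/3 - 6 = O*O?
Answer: -304/7 ≈ -43.429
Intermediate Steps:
I(v, O) = 18 + 3*O² (I(v, O) = 18 + 3*(O*O) = 18 + 3*O²)
5168/((I(E*(3 + 3), 0) + 6)*(-4 - 1) + 1) = 5168/(((18 + 3*0²) + 6)*(-4 - 1) + 1) = 5168/(((18 + 3*0) + 6)*(-5) + 1) = 5168/(((18 + 0) + 6)*(-5) + 1) = 5168/((18 + 6)*(-5) + 1) = 5168/(24*(-5) + 1) = 5168/(-120 + 1) = 5168/(-119) = -1/119*5168 = -304/7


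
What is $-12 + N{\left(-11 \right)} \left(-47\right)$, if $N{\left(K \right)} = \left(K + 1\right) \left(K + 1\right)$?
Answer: $-4712$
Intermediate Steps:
$N{\left(K \right)} = \left(1 + K\right)^{2}$ ($N{\left(K \right)} = \left(1 + K\right) \left(1 + K\right) = \left(1 + K\right)^{2}$)
$-12 + N{\left(-11 \right)} \left(-47\right) = -12 + \left(1 - 11\right)^{2} \left(-47\right) = -12 + \left(-10\right)^{2} \left(-47\right) = -12 + 100 \left(-47\right) = -12 - 4700 = -4712$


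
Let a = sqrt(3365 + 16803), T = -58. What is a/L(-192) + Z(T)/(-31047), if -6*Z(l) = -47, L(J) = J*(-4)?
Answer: -47/186282 + sqrt(5042)/384 ≈ 0.18466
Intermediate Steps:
L(J) = -4*J
Z(l) = 47/6 (Z(l) = -1/6*(-47) = 47/6)
a = 2*sqrt(5042) (a = sqrt(20168) = 2*sqrt(5042) ≈ 142.01)
a/L(-192) + Z(T)/(-31047) = (2*sqrt(5042))/((-4*(-192))) + (47/6)/(-31047) = (2*sqrt(5042))/768 + (47/6)*(-1/31047) = (2*sqrt(5042))*(1/768) - 47/186282 = sqrt(5042)/384 - 47/186282 = -47/186282 + sqrt(5042)/384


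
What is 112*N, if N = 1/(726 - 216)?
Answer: 56/255 ≈ 0.21961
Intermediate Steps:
N = 1/510 ≈ 0.0019608
112*N = 112*(1/510) = 56/255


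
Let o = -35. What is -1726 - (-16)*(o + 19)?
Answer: -1982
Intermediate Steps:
-1726 - (-16)*(o + 19) = -1726 - (-16)*(-35 + 19) = -1726 - (-16)*(-16) = -1726 - 1*256 = -1726 - 256 = -1982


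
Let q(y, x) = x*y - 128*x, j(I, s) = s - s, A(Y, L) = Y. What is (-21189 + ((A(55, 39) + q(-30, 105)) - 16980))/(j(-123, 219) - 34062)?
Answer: 27352/17031 ≈ 1.6060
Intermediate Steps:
j(I, s) = 0
q(y, x) = -128*x + x*y
(-21189 + ((A(55, 39) + q(-30, 105)) - 16980))/(j(-123, 219) - 34062) = (-21189 + ((55 + 105*(-128 - 30)) - 16980))/(0 - 34062) = (-21189 + ((55 + 105*(-158)) - 16980))/(-34062) = (-21189 + ((55 - 16590) - 16980))*(-1/34062) = (-21189 + (-16535 - 16980))*(-1/34062) = (-21189 - 33515)*(-1/34062) = -54704*(-1/34062) = 27352/17031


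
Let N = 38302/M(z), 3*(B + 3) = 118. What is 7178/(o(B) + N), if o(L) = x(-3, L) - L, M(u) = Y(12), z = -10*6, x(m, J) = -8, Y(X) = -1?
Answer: -21534/115039 ≈ -0.18719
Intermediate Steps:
B = 109/3 (B = -3 + (1/3)*118 = -3 + 118/3 = 109/3 ≈ 36.333)
z = -60
M(u) = -1
o(L) = -8 - L
N = -38302 (N = 38302/(-1) = 38302*(-1) = -38302)
7178/(o(B) + N) = 7178/((-8 - 1*109/3) - 38302) = 7178/((-8 - 109/3) - 38302) = 7178/(-133/3 - 38302) = 7178/(-115039/3) = 7178*(-3/115039) = -21534/115039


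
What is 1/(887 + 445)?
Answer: 1/1332 ≈ 0.00075075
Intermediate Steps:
1/(887 + 445) = 1/1332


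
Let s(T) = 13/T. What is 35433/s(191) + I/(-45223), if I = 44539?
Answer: 306055253762/587899 ≈ 5.2059e+5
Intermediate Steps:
35433/s(191) + I/(-45223) = 35433/((13/191)) + 44539/(-45223) = 35433/((13*(1/191))) + 44539*(-1/45223) = 35433/(13/191) - 44539/45223 = 35433*(191/13) - 44539/45223 = 6767703/13 - 44539/45223 = 306055253762/587899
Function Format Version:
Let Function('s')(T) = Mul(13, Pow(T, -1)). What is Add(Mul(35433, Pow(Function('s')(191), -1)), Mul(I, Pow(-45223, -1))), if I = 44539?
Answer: Rational(306055253762, 587899) ≈ 5.2059e+5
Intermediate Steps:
Add(Mul(35433, Pow(Function('s')(191), -1)), Mul(I, Pow(-45223, -1))) = Add(Mul(35433, Pow(Mul(13, Pow(191, -1)), -1)), Mul(44539, Pow(-45223, -1))) = Add(Mul(35433, Pow(Mul(13, Rational(1, 191)), -1)), Mul(44539, Rational(-1, 45223))) = Add(Mul(35433, Pow(Rational(13, 191), -1)), Rational(-44539, 45223)) = Add(Mul(35433, Rational(191, 13)), Rational(-44539, 45223)) = Add(Rational(6767703, 13), Rational(-44539, 45223)) = Rational(306055253762, 587899)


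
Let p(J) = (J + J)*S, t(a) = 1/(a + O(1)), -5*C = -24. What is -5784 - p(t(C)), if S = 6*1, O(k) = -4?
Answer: -5799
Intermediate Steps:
C = 24/5 (C = -1/5*(-24) = 24/5 ≈ 4.8000)
S = 6
t(a) = 1/(-4 + a) (t(a) = 1/(a - 4) = 1/(-4 + a))
p(J) = 12*J (p(J) = (J + J)*6 = (2*J)*6 = 12*J)
-5784 - p(t(C)) = -5784 - 12/(-4 + 24/5) = -5784 - 12/4/5 = -5784 - 12*5/4 = -5784 - 1*15 = -5784 - 15 = -5799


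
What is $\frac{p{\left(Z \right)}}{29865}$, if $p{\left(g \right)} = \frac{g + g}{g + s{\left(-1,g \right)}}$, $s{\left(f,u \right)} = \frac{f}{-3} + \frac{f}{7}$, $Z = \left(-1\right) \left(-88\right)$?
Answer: $\frac{28}{419015} \approx 6.6823 \cdot 10^{-5}$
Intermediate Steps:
$Z = 88$
$s{\left(f,u \right)} = - \frac{4 f}{21}$ ($s{\left(f,u \right)} = f \left(- \frac{1}{3}\right) + f \frac{1}{7} = - \frac{f}{3} + \frac{f}{7} = - \frac{4 f}{21}$)
$p{\left(g \right)} = \frac{2 g}{\frac{4}{21} + g}$ ($p{\left(g \right)} = \frac{g + g}{g - - \frac{4}{21}} = \frac{2 g}{g + \frac{4}{21}} = \frac{2 g}{\frac{4}{21} + g}$)
$\frac{p{\left(Z \right)}}{29865} = \frac{42 \cdot 88 \frac{1}{4 + 21 \cdot 88}}{29865} = 42 \cdot 88 \frac{1}{4 + 1848} \cdot \frac{1}{29865} = 42 \cdot 88 \cdot \frac{1}{1852} \cdot \frac{1}{29865} = \frac{924}{463} \cdot \frac{1}{29865} = \frac{28}{419015}$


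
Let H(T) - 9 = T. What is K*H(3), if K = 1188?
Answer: 14256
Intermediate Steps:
H(T) = 9 + T
K*H(3) = 1188*(9 + 3) = 1188*12 = 14256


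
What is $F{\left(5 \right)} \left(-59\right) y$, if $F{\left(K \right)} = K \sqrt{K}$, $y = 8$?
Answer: $- 2360 \sqrt{5} \approx -5277.1$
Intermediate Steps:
$F{\left(K \right)} = K^{\frac{3}{2}}$
$F{\left(5 \right)} \left(-59\right) y = 5^{\frac{3}{2}} \left(-59\right) 8 = 5 \sqrt{5} \left(-59\right) 8 = - 295 \sqrt{5} \cdot 8 = - 2360 \sqrt{5}$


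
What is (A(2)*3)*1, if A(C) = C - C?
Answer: 0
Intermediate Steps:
A(C) = 0
(A(2)*3)*1 = (0*3)*1 = 0*1 = 0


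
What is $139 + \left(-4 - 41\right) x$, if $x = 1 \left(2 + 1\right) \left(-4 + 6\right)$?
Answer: $-131$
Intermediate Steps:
$x = 6$ ($x = 1 \cdot 3 \cdot 2 = 3 \cdot 2 = 6$)
$139 + \left(-4 - 41\right) x = 139 + \left(-4 - 41\right) 6 = 139 - 270 = -131$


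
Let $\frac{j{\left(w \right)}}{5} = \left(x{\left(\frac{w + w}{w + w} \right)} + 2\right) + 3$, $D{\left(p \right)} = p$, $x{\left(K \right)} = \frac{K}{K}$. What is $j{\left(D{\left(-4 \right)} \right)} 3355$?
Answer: $100650$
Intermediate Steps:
$x{\left(K \right)} = 1$
$j{\left(w \right)} = 30$ ($j{\left(w \right)} = 5 \left(\left(1 + 2\right) + 3\right) = 5 \left(3 + 3\right) = 5 \cdot 6 = 30$)
$j{\left(D{\left(-4 \right)} \right)} 3355 = 30 \cdot 3355 = 100650$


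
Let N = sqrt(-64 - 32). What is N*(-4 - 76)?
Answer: -320*I*sqrt(6) ≈ -783.84*I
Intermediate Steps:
N = 4*I*sqrt(6) (N = sqrt(-96) = 4*I*sqrt(6) ≈ 9.798*I)
N*(-4 - 76) = (4*I*sqrt(6))*(-4 - 76) = (4*I*sqrt(6))*(-80) = -320*I*sqrt(6)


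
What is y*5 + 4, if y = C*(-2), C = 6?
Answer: -56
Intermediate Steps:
y = -12 (y = 6*(-2) = -12)
y*5 + 4 = -12*5 + 4 = -60 + 4 = -56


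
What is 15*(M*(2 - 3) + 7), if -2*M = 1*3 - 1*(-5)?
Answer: 165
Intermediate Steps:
M = -4 (M = -(1*3 - 1*(-5))/2 = -(3 + 5)/2 = -½*8 = -4)
15*(M*(2 - 3) + 7) = 15*(-4*(2 - 3) + 7) = 15*(-4*(-1) + 7) = 15*(4 + 7) = 15*11 = 165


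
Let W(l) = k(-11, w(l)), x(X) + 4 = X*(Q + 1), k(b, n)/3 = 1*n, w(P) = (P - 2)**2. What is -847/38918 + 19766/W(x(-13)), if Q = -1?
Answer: 8740474/47763 ≈ 183.00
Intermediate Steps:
w(P) = (-2 + P)**2
k(b, n) = 3*n (k(b, n) = 3*(1*n) = 3*n)
x(X) = -4 (x(X) = -4 + X*(-1 + 1) = -4 + X*0 = -4 + 0 = -4)
W(l) = 3*(-2 + l)**2
-847/38918 + 19766/W(x(-13)) = -847/38918 + 19766/((3*(-2 - 4)**2)) = -847*1/38918 + 19766/((3*(-6)**2)) = -77/3538 + 19766/((3*36)) = -77/3538 + 19766/108 = -77/3538 + 19766*(1/108) = -77/3538 + 9883/54 = 8740474/47763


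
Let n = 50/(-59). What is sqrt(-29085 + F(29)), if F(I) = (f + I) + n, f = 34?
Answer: 2*I*sqrt(25257133)/59 ≈ 170.36*I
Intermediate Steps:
n = -50/59 (n = 50*(-1/59) = -50/59 ≈ -0.84746)
F(I) = 1956/59 + I (F(I) = (34 + I) - 50/59 = 1956/59 + I)
sqrt(-29085 + F(29)) = sqrt(-29085 + (1956/59 + 29)) = sqrt(-29085 + 3667/59) = sqrt(-1712348/59) = 2*I*sqrt(25257133)/59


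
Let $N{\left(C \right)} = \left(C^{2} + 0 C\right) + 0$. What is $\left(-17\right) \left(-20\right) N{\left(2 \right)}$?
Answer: $1360$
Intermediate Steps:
$N{\left(C \right)} = C^{2}$ ($N{\left(C \right)} = \left(C^{2} + 0\right) + 0 = C^{2} + 0 = C^{2}$)
$\left(-17\right) \left(-20\right) N{\left(2 \right)} = \left(-17\right) \left(-20\right) 2^{2} = 340 \cdot 4 = 1360$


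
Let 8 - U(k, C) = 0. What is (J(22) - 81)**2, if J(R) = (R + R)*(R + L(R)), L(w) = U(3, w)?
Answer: 1535121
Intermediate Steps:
U(k, C) = 8 (U(k, C) = 8 - 1*0 = 8 + 0 = 8)
L(w) = 8
J(R) = 2*R*(8 + R) (J(R) = (R + R)*(R + 8) = (2*R)*(8 + R) = 2*R*(8 + R))
(J(22) - 81)**2 = (2*22*(8 + 22) - 81)**2 = (2*22*30 - 81)**2 = (1320 - 81)**2 = 1239**2 = 1535121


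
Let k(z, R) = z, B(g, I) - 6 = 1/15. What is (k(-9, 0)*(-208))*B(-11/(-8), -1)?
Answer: 56784/5 ≈ 11357.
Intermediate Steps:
B(g, I) = 91/15 (B(g, I) = 6 + 1/15 = 91/15)
(k(-9, 0)*(-208))*B(-11/(-8), -1) = -9*(-208)*(91/15) = 1872*(91/15) = 56784/5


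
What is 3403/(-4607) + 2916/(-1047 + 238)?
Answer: -16187039/3727063 ≈ -4.3431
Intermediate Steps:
3403/(-4607) + 2916/(-1047 + 238) = 3403*(-1/4607) + 2916/(-809) = -3403/4607 + 2916*(-1/809) = -3403/4607 - 2916/809 = -16187039/3727063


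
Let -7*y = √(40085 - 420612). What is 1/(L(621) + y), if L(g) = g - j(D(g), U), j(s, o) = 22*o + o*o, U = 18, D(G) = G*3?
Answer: -693/122968 + I*√380527/122968 ≈ -0.0056356 + 0.0050165*I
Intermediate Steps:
D(G) = 3*G
y = -I*√380527/7 (y = -√(40085 - 420612)/7 = -I*√380527/7 ≈ -88.124*I)
j(s, o) = o² + 22*o (j(s, o) = 22*o + o² = o² + 22*o)
L(g) = -720 + g (L(g) = g - 18*(22 + 18) = g - 18*40 = g - 1*720 = g - 720 = -720 + g)
1/(L(621) + y) = 1/((-720 + 621) - I*√380527/7) = 1/(-99 - I*√380527/7)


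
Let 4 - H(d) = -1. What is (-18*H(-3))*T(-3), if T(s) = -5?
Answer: 450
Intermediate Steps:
H(d) = 5 (H(d) = 4 - 1*(-1) = 4 + 1 = 5)
(-18*H(-3))*T(-3) = -18*5*(-5) = -90*(-5) = 450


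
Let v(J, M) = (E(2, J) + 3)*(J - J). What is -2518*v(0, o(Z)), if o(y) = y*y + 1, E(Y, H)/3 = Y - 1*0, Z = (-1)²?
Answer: 0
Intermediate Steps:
Z = 1
E(Y, H) = 3*Y (E(Y, H) = 3*(Y - 1*0) = 3*(Y + 0) = 3*Y)
o(y) = 1 + y² (o(y) = y² + 1 = 1 + y²)
v(J, M) = 0 (v(J, M) = (3*2 + 3)*(J - J) = (6 + 3)*0 = 9*0 = 0)
-2518*v(0, o(Z)) = -2518*0 = 0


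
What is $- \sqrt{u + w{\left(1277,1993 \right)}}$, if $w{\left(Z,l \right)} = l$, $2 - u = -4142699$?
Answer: $- \sqrt{4144694} \approx -2035.9$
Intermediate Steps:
$u = 4142701$ ($u = 2 - -4142699 = 2 + 4142699 = 4142701$)
$- \sqrt{u + w{\left(1277,1993 \right)}} = - \sqrt{4142701 + 1993} = - \sqrt{4144694}$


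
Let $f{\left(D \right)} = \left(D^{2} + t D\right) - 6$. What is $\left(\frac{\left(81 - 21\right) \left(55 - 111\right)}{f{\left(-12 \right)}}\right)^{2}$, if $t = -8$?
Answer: $\frac{313600}{1521} \approx 206.18$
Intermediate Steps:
$f{\left(D \right)} = -6 + D^{2} - 8 D$ ($f{\left(D \right)} = \left(D^{2} - 8 D\right) - 6 = -6 + D^{2} - 8 D$)
$\left(\frac{\left(81 - 21\right) \left(55 - 111\right)}{f{\left(-12 \right)}}\right)^{2} = \left(\frac{\left(81 - 21\right) \left(55 - 111\right)}{-6 + \left(-12\right)^{2} - -96}\right)^{2} = \left(\frac{60 \left(-56\right)}{-6 + 144 + 96}\right)^{2} = \left(- \frac{3360}{234}\right)^{2} = \left(\left(-3360\right) \frac{1}{234}\right)^{2} = \left(- \frac{560}{39}\right)^{2} = \frac{313600}{1521}$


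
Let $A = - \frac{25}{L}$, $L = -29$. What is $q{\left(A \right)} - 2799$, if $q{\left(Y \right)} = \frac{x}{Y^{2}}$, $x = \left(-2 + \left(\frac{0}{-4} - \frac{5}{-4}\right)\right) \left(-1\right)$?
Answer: $- \frac{6994977}{2500} \approx -2798.0$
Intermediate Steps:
$x = \frac{3}{4}$ ($x = \left(-2 + \left(0 \left(- \frac{1}{4}\right) - - \frac{5}{4}\right)\right) \left(-1\right) = \left(-2 + \left(0 + \frac{5}{4}\right)\right) \left(-1\right) = \left(-2 + \frac{5}{4}\right) \left(-1\right) = \left(- \frac{3}{4}\right) \left(-1\right) = \frac{3}{4} \approx 0.75$)
$A = \frac{25}{29}$ ($A = - \frac{25}{-29} = \left(-25\right) \left(- \frac{1}{29}\right) = \frac{25}{29} \approx 0.86207$)
$q{\left(Y \right)} = \frac{3}{4 Y^{2}}$
$q{\left(A \right)} - 2799 = \frac{3}{4 \cdot \frac{625}{841}} - 2799 = \frac{3}{4} \cdot \frac{841}{625} - 2799 = \frac{2523}{2500} - 2799 = - \frac{6994977}{2500}$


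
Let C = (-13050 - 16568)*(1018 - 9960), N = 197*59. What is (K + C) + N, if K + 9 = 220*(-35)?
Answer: 264848070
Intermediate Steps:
N = 11623
C = 264844156 (C = -29618*(-8942) = 264844156)
K = -7709 (K = -9 + 220*(-35) = -9 - 7700 = -7709)
(K + C) + N = (-7709 + 264844156) + 11623 = 264836447 + 11623 = 264848070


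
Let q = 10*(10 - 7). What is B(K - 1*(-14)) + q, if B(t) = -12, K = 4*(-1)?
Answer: 18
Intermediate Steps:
K = -4
q = 30 (q = 10*3 = 30)
B(K - 1*(-14)) + q = -12 + 30 = 18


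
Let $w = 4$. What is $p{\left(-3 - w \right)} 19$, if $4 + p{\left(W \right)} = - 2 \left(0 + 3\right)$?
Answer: $-190$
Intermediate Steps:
$p{\left(W \right)} = -10$ ($p{\left(W \right)} = -4 - 2 \left(0 + 3\right) = -4 - 6 = -10$)
$p{\left(-3 - w \right)} 19 = \left(-10\right) 19 = -190$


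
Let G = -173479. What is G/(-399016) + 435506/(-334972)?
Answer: -28915813627/33414796888 ≈ -0.86536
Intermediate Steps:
G/(-399016) + 435506/(-334972) = -173479/(-399016) + 435506/(-334972) = -173479*(-1/399016) + 435506*(-1/334972) = 173479/399016 - 217753/167486 = -28915813627/33414796888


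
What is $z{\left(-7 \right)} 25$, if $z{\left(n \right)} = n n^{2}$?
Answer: $-8575$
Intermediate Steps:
$z{\left(n \right)} = n^{3}$
$z{\left(-7 \right)} 25 = \left(-7\right)^{3} \cdot 25 = \left(-343\right) 25 = -8575$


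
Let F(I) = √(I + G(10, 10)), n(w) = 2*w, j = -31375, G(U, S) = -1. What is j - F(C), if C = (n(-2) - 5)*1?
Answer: -31375 - I*√10 ≈ -31375.0 - 3.1623*I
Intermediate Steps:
C = -9 (C = (2*(-2) - 5)*1 = (-4 - 5)*1 = -9*1 = -9)
F(I) = √(-1 + I) (F(I) = √(I - 1) = √(-1 + I))
j - F(C) = -31375 - √(-1 - 9) = -31375 - √(-10) = -31375 - I*√10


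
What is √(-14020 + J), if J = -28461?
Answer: I*√42481 ≈ 206.11*I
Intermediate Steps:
√(-14020 + J) = √(-14020 - 28461) = √(-42481) = I*√42481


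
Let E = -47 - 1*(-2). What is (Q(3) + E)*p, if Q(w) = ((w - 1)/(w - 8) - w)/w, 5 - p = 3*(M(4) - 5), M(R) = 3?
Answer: -7612/15 ≈ -507.47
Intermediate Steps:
E = -45 (E = -47 + 2 = -45)
p = 11 (p = 5 - 3*(3 - 5) = 5 - 3*(-2) = 5 - 1*(-6) = 5 + 6 = 11)
Q(w) = (-w + (-1 + w)/(-8 + w))/w (Q(w) = ((-1 + w)/(-8 + w) - w)/w = (-w + (-1 + w)/(-8 + w))/w)
(Q(3) + E)*p = ((-1 - 1*3² + 9*3)/(3*(-8 + 3)) - 45)*11 = ((⅓)*(-1 - 1*9 + 27)/(-5) - 45)*11 = ((⅓)*(-⅕)*(-1 - 9 + 27) - 45)*11 = ((⅓)*(-⅕)*17 - 45)*11 = (-17/15 - 45)*11 = -692/15*11 = -7612/15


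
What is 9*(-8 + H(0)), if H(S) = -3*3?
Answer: -153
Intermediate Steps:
H(S) = -9
9*(-8 + H(0)) = 9*(-8 - 9) = 9*(-17) = -153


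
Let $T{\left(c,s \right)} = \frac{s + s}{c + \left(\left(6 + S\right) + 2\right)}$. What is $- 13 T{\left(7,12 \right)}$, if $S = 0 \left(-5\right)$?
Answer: $- \frac{104}{5} \approx -20.8$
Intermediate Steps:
$S = 0$
$T{\left(c,s \right)} = \frac{2 s}{8 + c}$ ($T{\left(c,s \right)} = \frac{s + s}{c + \left(\left(6 + 0\right) + 2\right)} = \frac{2 s}{c + \left(6 + 2\right)} = \frac{2 s}{c + 8} = \frac{2 s}{8 + c}$)
$- 13 T{\left(7,12 \right)} = - 13 \cdot 2 \cdot 12 \frac{1}{8 + 7} = - 13 \cdot 2 \cdot 12 \cdot \frac{1}{15} = \left(-13\right) \frac{8}{5} = - \frac{104}{5}$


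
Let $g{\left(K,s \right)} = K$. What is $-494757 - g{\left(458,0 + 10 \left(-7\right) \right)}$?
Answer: $-495215$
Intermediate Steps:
$-494757 - g{\left(458,0 + 10 \left(-7\right) \right)} = -494757 - 458 = -495215$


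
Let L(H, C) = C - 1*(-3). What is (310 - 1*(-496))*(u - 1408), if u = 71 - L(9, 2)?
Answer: -1081652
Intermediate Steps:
L(H, C) = 3 + C (L(H, C) = C + 3 = 3 + C)
u = 66 (u = 71 - (3 + 2) = 71 - 1*5 = 71 - 5 = 66)
(310 - 1*(-496))*(u - 1408) = (310 - 1*(-496))*(66 - 1408) = (310 + 496)*(-1342) = 806*(-1342) = -1081652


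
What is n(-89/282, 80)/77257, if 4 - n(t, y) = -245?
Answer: 249/77257 ≈ 0.0032230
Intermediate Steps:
n(t, y) = 249 (n(t, y) = 4 - 1*(-245) = 4 + 245 = 249)
n(-89/282, 80)/77257 = 249/77257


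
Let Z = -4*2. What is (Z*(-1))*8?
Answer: 64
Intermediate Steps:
Z = -8
(Z*(-1))*8 = -8*(-1)*8 = 8*8 = 64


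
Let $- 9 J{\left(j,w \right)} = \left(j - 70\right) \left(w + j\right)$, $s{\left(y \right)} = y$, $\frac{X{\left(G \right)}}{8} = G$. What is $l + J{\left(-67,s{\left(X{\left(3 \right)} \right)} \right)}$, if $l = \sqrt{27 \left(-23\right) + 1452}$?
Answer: $- \frac{5891}{9} + \sqrt{831} \approx -625.73$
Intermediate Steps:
$X{\left(G \right)} = 8 G$
$J{\left(j,w \right)} = - \frac{\left(-70 + j\right) \left(j + w\right)}{9}$ ($J{\left(j,w \right)} = - \frac{\left(j - 70\right) \left(w + j\right)}{9} = - \frac{\left(-70 + j\right) \left(j + w\right)}{9}$)
$l = \sqrt{831}$ ($l = \sqrt{-621 + 1452} = \sqrt{831} \approx 28.827$)
$l + J{\left(-67,s{\left(X{\left(3 \right)} \right)} \right)} = \sqrt{831} + \left(- \frac{\left(-67\right)^{2}}{9} + \frac{70}{9} \left(-67\right) + \frac{70 \cdot 8 \cdot 3}{9} - - \frac{67 \cdot 8 \cdot 3}{9}\right) = \sqrt{831} - \left(\frac{7499}{9} - \frac{536}{3}\right) = \sqrt{831} + \left(- \frac{4489}{9} - \frac{4690}{9} + \frac{560}{3} + \frac{536}{3}\right) = \sqrt{831} - \frac{5891}{9} = - \frac{5891}{9} + \sqrt{831}$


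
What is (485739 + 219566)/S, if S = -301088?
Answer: -705305/301088 ≈ -2.3425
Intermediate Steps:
(485739 + 219566)/S = (485739 + 219566)/(-301088) = 705305*(-1/301088) = -705305/301088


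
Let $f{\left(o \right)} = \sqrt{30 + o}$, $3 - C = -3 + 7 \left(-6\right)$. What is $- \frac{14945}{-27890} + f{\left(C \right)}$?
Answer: $\frac{2989}{5578} + \sqrt{78} \approx 9.3676$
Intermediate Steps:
$C = 48$ ($C = 3 - \left(-3 + 7 \left(-6\right)\right) = 3 - \left(-3 - 42\right) = 3 - -45 = 3 + 45 = 48$)
$- \frac{14945}{-27890} + f{\left(C \right)} = - \frac{14945}{-27890} + \sqrt{30 + 48} = \left(-14945\right) \left(- \frac{1}{27890}\right) + \sqrt{78} = \frac{2989}{5578} + \sqrt{78}$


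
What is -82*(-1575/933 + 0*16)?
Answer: 43050/311 ≈ 138.42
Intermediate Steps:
-82*(-1575/933 + 0*16) = -82*(-1575*1/933 + 0) = -82*(-525/311 + 0) = -82*(-525/311) = 43050/311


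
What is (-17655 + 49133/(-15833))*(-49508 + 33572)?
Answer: 4455398800128/15833 ≈ 2.8140e+8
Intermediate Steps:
(-17655 + 49133/(-15833))*(-49508 + 33572) = (-17655 + 49133*(-1/15833))*(-15936) = (-17655 - 49133/15833)*(-15936) = -279580748/15833*(-15936) = 4455398800128/15833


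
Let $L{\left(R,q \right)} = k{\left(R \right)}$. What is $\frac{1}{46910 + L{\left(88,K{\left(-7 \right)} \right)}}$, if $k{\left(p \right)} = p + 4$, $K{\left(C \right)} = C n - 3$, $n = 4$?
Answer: $\frac{1}{47002} \approx 2.1276 \cdot 10^{-5}$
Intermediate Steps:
$K{\left(C \right)} = -3 + 4 C$ ($K{\left(C \right)} = C 4 - 3 = 4 C - 3 = -3 + 4 C$)
$k{\left(p \right)} = 4 + p$
$L{\left(R,q \right)} = 4 + R$
$\frac{1}{46910 + L{\left(88,K{\left(-7 \right)} \right)}} = \frac{1}{46910 + \left(4 + 88\right)} = \frac{1}{46910 + 92} = \frac{1}{47002}$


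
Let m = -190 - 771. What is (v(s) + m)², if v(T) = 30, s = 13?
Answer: 866761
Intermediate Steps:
m = -961
(v(s) + m)² = (30 - 961)² = (-931)² = 866761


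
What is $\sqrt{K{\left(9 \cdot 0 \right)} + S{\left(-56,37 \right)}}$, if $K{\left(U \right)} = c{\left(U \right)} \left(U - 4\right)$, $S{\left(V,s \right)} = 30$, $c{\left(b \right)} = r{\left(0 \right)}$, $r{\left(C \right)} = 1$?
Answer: $\sqrt{26} \approx 5.099$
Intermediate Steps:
$c{\left(b \right)} = 1$
$K{\left(U \right)} = -4 + U$ ($K{\left(U \right)} = 1 \left(U - 4\right) = 1 \left(-4 + U\right) = -4 + U$)
$\sqrt{K{\left(9 \cdot 0 \right)} + S{\left(-56,37 \right)}} = \sqrt{\left(-4 + 9 \cdot 0\right) + 30} = \sqrt{\left(-4 + 0\right) + 30} = \sqrt{-4 + 30} = \sqrt{26}$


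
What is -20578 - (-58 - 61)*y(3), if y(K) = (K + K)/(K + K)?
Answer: -20459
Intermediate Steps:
y(K) = 1 (y(K) = (2*K)/((2*K)) = (2*K)*(1/(2*K)) = 1)
-20578 - (-58 - 61)*y(3) = -20578 - (-58 - 61) = -20578 - (-119) = -20578 - 1*(-119) = -20578 + 119 = -20459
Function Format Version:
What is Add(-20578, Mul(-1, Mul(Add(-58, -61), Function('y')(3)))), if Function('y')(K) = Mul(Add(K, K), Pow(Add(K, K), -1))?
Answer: -20459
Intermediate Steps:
Function('y')(K) = 1 (Function('y')(K) = Mul(Mul(2, K), Pow(Mul(2, K), -1)) = Mul(Mul(2, K), Mul(Rational(1, 2), Pow(K, -1))) = 1)
Add(-20578, Mul(-1, Mul(Add(-58, -61), Function('y')(3)))) = Add(-20578, Mul(-1, Mul(Add(-58, -61), 1))) = Add(-20578, Mul(-1, Mul(-119, 1))) = Add(-20578, Mul(-1, -119)) = Add(-20578, 119) = -20459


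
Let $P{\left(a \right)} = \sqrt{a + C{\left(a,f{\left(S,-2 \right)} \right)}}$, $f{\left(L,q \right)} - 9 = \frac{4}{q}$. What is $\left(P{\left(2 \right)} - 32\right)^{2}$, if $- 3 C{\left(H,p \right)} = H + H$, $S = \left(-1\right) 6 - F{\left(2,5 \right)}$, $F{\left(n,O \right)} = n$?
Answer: $\frac{\left(96 - \sqrt{6}\right)^{2}}{9} \approx 972.41$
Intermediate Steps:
$S = -8$ ($S = \left(-1\right) 6 - 2 = -6 - 2 = -8$)
$f{\left(L,q \right)} = 9 + \frac{4}{q}$
$C{\left(H,p \right)} = - \frac{2 H}{3}$ ($C{\left(H,p \right)} = - \frac{H + H}{3} = - \frac{2 H}{3}$)
$P{\left(a \right)} = \frac{\sqrt{3} \sqrt{a}}{3}$ ($P{\left(a \right)} = \sqrt{a - \frac{2 a}{3}} = \sqrt{\frac{a}{3}} = \frac{\sqrt{3} \sqrt{a}}{3}$)
$\left(P{\left(2 \right)} - 32\right)^{2} = \left(\frac{\sqrt{3} \sqrt{2}}{3} - 32\right)^{2} = \left(\frac{\sqrt{6}}{3} - 32\right)^{2} = \left(-32 + \frac{\sqrt{6}}{3}\right)^{2}$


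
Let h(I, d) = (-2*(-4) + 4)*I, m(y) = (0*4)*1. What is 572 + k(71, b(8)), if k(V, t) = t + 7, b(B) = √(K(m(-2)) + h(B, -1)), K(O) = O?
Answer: 579 + 4*√6 ≈ 588.80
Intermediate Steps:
m(y) = 0 (m(y) = 0*1 = 0)
h(I, d) = 12*I (h(I, d) = (8 + 4)*I = 12*I)
b(B) = 2*√3*√B (b(B) = √(0 + 12*B) = √(12*B) = 2*√3*√B)
k(V, t) = 7 + t
572 + k(71, b(8)) = 572 + (7 + 2*√3*√8) = 572 + (7 + 2*√3*(2*√2)) = 572 + (7 + 4*√6) = 579 + 4*√6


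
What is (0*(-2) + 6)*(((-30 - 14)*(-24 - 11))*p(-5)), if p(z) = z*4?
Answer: -184800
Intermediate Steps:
p(z) = 4*z
(0*(-2) + 6)*(((-30 - 14)*(-24 - 11))*p(-5)) = (0*(-2) + 6)*(((-30 - 14)*(-24 - 11))*(4*(-5))) = (0 + 6)*(-44*(-35)*(-20)) = 6*(1540*(-20)) = 6*(-30800) = -184800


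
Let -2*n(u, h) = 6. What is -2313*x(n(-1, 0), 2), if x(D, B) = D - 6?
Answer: 20817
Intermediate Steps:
n(u, h) = -3 (n(u, h) = -½*6 = -3)
x(D, B) = -6 + D
-2313*x(n(-1, 0), 2) = -2313*(-6 - 3) = -2313*(-9) = 20817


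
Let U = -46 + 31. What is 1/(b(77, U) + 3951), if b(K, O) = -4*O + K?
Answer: 1/4088 ≈ 0.00024462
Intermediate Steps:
U = -15
b(K, O) = K - 4*O
1/(b(77, U) + 3951) = 1/((77 - 4*(-15)) + 3951) = 1/((77 + 60) + 3951) = 1/(137 + 3951) = 1/4088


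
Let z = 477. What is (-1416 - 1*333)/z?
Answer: -11/3 ≈ -3.6667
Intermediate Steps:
(-1416 - 1*333)/z = (-1416 - 1*333)/477 = (-1416 - 333)*(1/477) = -1749*1/477 = -11/3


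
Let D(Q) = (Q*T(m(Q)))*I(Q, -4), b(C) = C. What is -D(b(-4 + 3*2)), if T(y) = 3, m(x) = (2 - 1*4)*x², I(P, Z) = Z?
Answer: 24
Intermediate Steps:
m(x) = -2*x² (m(x) = (2 - 4)*x² = -2*x²)
D(Q) = -12*Q (D(Q) = (Q*3)*(-4) = (3*Q)*(-4) = -12*Q)
-D(b(-4 + 3*2)) = -(-12)*(-4 + 3*2) = -(-12)*(-4 + 6) = -(-12)*2 = -1*(-24) = 24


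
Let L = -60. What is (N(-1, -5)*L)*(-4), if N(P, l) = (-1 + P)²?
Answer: 960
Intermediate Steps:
(N(-1, -5)*L)*(-4) = ((-1 - 1)²*(-60))*(-4) = ((-2)²*(-60))*(-4) = (4*(-60))*(-4) = -240*(-4) = 960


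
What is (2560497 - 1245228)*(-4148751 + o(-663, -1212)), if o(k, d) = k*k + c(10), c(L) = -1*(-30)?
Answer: -4878532641888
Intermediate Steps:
c(L) = 30
o(k, d) = 30 + k² (o(k, d) = k*k + 30 = k² + 30 = 30 + k²)
(2560497 - 1245228)*(-4148751 + o(-663, -1212)) = (2560497 - 1245228)*(-4148751 + (30 + (-663)²)) = 1315269*(-4148751 + (30 + 439569)) = 1315269*(-4148751 + 439599) = 1315269*(-3709152) = -4878532641888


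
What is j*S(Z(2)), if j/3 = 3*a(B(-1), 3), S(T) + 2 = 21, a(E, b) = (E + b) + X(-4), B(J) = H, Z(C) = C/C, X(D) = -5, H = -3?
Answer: -855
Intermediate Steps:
Z(C) = 1
B(J) = -3
a(E, b) = -5 + E + b (a(E, b) = (E + b) - 5 = -5 + E + b)
S(T) = 19 (S(T) = -2 + 21 = 19)
j = -45 (j = 3*(3*(-5 - 3 + 3)) = 3*(3*(-5)) = 3*(-15) = -45)
j*S(Z(2)) = -45*19 = -855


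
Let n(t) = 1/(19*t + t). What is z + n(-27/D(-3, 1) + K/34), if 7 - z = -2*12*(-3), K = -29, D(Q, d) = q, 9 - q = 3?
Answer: -118317/1820 ≈ -65.009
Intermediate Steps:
q = 6 (q = 9 - 1*3 = 9 - 3 = 6)
D(Q, d) = 6
z = -65 (z = 7 - (-2*12)*(-3) = 7 - (-24)*(-3) = 7 - 1*72 = 7 - 72 = -65)
n(t) = 1/(20*t)
z + n(-27/D(-3, 1) + K/34) = -65 + 1/(20*(-27/6 - 29/34)) = -65 + 1/(20*(-27*1/6 - 29*1/34)) = -65 + 1/(20*(-9/2 - 29/34)) = -65 + 1/(20*(-91/17)) = -65 + (1/20)*(-17/91) = -65 - 17/1820 = -118317/1820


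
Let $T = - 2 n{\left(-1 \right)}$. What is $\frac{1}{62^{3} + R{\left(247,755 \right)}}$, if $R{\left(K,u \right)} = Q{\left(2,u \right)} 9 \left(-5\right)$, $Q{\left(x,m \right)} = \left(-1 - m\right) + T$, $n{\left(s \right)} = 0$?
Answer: $\frac{1}{272348} \approx 3.6718 \cdot 10^{-6}$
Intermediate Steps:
$T = 0$ ($T = \left(-2\right) 0 = 0$)
$Q{\left(x,m \right)} = -1 - m$ ($Q{\left(x,m \right)} = \left(-1 - m\right) + 0 = -1 - m$)
$R{\left(K,u \right)} = 45 + 45 u$ ($R{\left(K,u \right)} = \left(-1 - u\right) 9 \left(-5\right) = \left(-9 - 9 u\right) \left(-5\right) = 45 + 45 u$)
$\frac{1}{62^{3} + R{\left(247,755 \right)}} = \frac{1}{62^{3} + \left(45 + 45 \cdot 755\right)} = \frac{1}{238328 + \left(45 + 33975\right)} = \frac{1}{238328 + 34020} = \frac{1}{272348}$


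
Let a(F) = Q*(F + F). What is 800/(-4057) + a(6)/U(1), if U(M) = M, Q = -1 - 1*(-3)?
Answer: 96568/4057 ≈ 23.803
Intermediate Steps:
Q = 2 (Q = -1 + 3 = 2)
a(F) = 4*F (a(F) = 2*(F + F) = 2*(2*F) = 4*F)
800/(-4057) + a(6)/U(1) = 800/(-4057) + (4*6)/1 = 800*(-1/4057) + 24*1 = -800/4057 + 24 = 96568/4057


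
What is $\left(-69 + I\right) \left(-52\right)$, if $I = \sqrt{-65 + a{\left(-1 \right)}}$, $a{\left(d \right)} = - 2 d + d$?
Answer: $3588 - 416 i \approx 3588.0 - 416.0 i$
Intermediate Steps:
$a{\left(d \right)} = - d$
$I = 8 i$ ($I = \sqrt{-65 - -1} = \sqrt{-65 + 1} = \sqrt{-64} = 8 i \approx 8.0 i$)
$\left(-69 + I\right) \left(-52\right) = \left(-69 + 8 i\right) \left(-52\right) = 3588 - 416 i$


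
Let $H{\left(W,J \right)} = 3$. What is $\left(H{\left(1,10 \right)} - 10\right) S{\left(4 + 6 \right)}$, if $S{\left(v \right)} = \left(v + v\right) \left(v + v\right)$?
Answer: $-2800$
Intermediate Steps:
$S{\left(v \right)} = 4 v^{2}$ ($S{\left(v \right)} = 2 v 2 v = 4 v^{2}$)
$\left(H{\left(1,10 \right)} - 10\right) S{\left(4 + 6 \right)} = \left(3 - 10\right) 4 \left(4 + 6\right)^{2} = - 7 \cdot 4 \cdot 10^{2} = - 7 \cdot 4 \cdot 100 = \left(-7\right) 400 = -2800$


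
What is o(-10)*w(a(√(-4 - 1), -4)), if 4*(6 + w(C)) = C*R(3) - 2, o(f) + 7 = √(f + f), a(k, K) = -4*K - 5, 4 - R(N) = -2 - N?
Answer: -511/4 + 73*I*√5/2 ≈ -127.75 + 81.616*I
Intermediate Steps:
R(N) = 6 + N (R(N) = 4 - (-2 - N) = 4 + (2 + N) = 6 + N)
a(k, K) = -5 - 4*K
o(f) = -7 + √2*√f (o(f) = -7 + √(f + f) = -7 + √(2*f) = -7 + √2*√f)
w(C) = -13/2 + 9*C/4 (w(C) = -6 + (C*(6 + 3) - 2)/4 = -6 + (C*9 - 2)/4 = -6 + (9*C - 2)/4 = -6 + (-2 + 9*C)/4 = -6 + (-½ + 9*C/4) = -13/2 + 9*C/4)
o(-10)*w(a(√(-4 - 1), -4)) = (-7 + √2*√(-10))*(-13/2 + 9*(-5 - 4*(-4))/4) = (-7 + √2*(I*√10))*(-13/2 + 9*(-5 + 16)/4) = (-7 + 2*I*√5)*(-13/2 + (9/4)*11) = (-7 + 2*I*√5)*(-13/2 + 99/4) = (-7 + 2*I*√5)*(73/4) = -511/4 + 73*I*√5/2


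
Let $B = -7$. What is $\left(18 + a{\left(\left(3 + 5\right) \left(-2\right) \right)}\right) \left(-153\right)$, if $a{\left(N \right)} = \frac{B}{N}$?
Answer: $- \frac{45135}{16} \approx -2820.9$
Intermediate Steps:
$a{\left(N \right)} = - \frac{7}{N}$
$\left(18 + a{\left(\left(3 + 5\right) \left(-2\right) \right)}\right) \left(-153\right) = \left(18 - \frac{7}{\left(3 + 5\right) \left(-2\right)}\right) \left(-153\right) = \left(18 - \frac{7}{8 \left(-2\right)}\right) \left(-153\right) = \left(18 - \frac{7}{-16}\right) \left(-153\right) = \left(18 - - \frac{7}{16}\right) \left(-153\right) = \left(18 + \frac{7}{16}\right) \left(-153\right) = \frac{295}{16} \left(-153\right) = - \frac{45135}{16}$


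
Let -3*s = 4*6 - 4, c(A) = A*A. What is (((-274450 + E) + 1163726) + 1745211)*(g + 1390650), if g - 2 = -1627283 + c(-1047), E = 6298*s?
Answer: 2228456251526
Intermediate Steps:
c(A) = A²
s = -20/3 (s = -(4*6 - 4)/3 = -(24 - 4)/3 = -⅓*20 = -20/3 ≈ -6.6667)
E = -125960/3 (E = 6298*(-20/3) = -125960/3 ≈ -41987.)
g = -531072 (g = 2 + (-1627283 + (-1047)²) = 2 + (-1627283 + 1096209) = 2 - 531074 = -531072)
(((-274450 + E) + 1163726) + 1745211)*(g + 1390650) = (((-274450 - 125960/3) + 1163726) + 1745211)*(-531072 + 1390650) = ((-949310/3 + 1163726) + 1745211)*859578 = (2541868/3 + 1745211)*859578 = (7777501/3)*859578 = 2228456251526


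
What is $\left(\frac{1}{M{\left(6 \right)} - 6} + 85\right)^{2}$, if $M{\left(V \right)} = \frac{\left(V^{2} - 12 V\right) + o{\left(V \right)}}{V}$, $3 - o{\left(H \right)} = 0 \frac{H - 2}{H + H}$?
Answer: $\frac{3814209}{529} \approx 7210.2$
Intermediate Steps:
$o{\left(H \right)} = 3$ ($o{\left(H \right)} = 3 - 0 \frac{H - 2}{H + H} = 3 - 0 \frac{-2 + H}{2 H} = 3 - 0 = 3 + 0 = 3$)
$M{\left(V \right)} = \frac{3 + V^{2} - 12 V}{V}$ ($M{\left(V \right)} = \frac{\left(V^{2} - 12 V\right) + 3}{V} = \frac{3 + V^{2} - 12 V}{V}$)
$\left(\frac{1}{M{\left(6 \right)} - 6} + 85\right)^{2} = \left(\frac{1}{\left(-12 + 6 + \frac{3}{6}\right) - 6} + 85\right)^{2} = \left(\frac{1}{\left(-12 + 6 + 3 \cdot \frac{1}{6}\right) - 6} + 85\right)^{2} = \left(\frac{1}{\left(-12 + 6 + \frac{1}{2}\right) - 6} + 85\right)^{2} = \left(\frac{1}{- \frac{11}{2} - 6} + 85\right)^{2} = \left(\frac{1}{- \frac{23}{2}} + 85\right)^{2} = \left(- \frac{2}{23} + 85\right)^{2} = \left(\frac{1953}{23}\right)^{2} = \frac{3814209}{529}$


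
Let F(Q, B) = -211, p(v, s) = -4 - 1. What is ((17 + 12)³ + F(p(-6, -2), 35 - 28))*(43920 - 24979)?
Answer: 457955498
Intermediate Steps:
p(v, s) = -5
((17 + 12)³ + F(p(-6, -2), 35 - 28))*(43920 - 24979) = ((17 + 12)³ - 211)*(43920 - 24979) = (29³ - 211)*18941 = (24389 - 211)*18941 = 24178*18941 = 457955498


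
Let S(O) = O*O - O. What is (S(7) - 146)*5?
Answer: -520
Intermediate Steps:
S(O) = O² - O
(S(7) - 146)*5 = (7*(-1 + 7) - 146)*5 = (7*6 - 146)*5 = (42 - 146)*5 = -104*5 = -520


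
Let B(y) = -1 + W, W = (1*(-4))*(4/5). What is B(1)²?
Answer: 441/25 ≈ 17.640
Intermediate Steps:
W = -16/5 ≈ -3.2000
B(y) = -21/5 (B(y) = -1 - 16/5 = -21/5)
B(1)² = (-21/5)² = 441/25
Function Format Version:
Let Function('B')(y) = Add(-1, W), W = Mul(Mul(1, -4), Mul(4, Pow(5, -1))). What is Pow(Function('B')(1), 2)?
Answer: Rational(441, 25) ≈ 17.640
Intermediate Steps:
W = Rational(-16, 5) (W = Mul(-4, Mul(4, Rational(1, 5))) = Mul(-4, Rational(4, 5)) = Rational(-16, 5) ≈ -3.2000)
Function('B')(y) = Rational(-21, 5) (Function('B')(y) = Add(-1, Rational(-16, 5)) = Rational(-21, 5))
Pow(Function('B')(1), 2) = Pow(Rational(-21, 5), 2) = Rational(441, 25)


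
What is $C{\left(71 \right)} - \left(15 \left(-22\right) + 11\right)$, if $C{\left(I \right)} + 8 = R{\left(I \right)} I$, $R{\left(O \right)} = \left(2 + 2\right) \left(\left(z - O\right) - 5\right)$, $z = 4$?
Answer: $-20137$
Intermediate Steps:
$R{\left(O \right)} = -4 - 4 O$ ($R{\left(O \right)} = \left(2 + 2\right) \left(\left(4 - O\right) - 5\right) = 4 \left(-1 - O\right) = -4 - 4 O$)
$C{\left(I \right)} = -8 + I \left(-4 - 4 I\right)$ ($C{\left(I \right)} = -8 + \left(-4 - 4 I\right) I = -8 + I \left(-4 - 4 I\right)$)
$C{\left(71 \right)} - \left(15 \left(-22\right) + 11\right) = \left(-8 - 284 \left(1 + 71\right)\right) - \left(15 \left(-22\right) + 11\right) = \left(-8 - 284 \cdot 72\right) - \left(-330 + 11\right) = \left(-8 - 20448\right) - -319 = -20456 + 319 = -20137$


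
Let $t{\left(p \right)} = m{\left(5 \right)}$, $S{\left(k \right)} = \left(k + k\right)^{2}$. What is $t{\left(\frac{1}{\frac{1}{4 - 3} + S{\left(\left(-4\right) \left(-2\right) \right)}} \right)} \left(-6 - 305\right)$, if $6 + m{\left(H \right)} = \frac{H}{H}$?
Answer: $1555$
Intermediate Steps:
$m{\left(H \right)} = -5$ ($m{\left(H \right)} = -6 + \frac{H}{H} = -6 + 1 = -5$)
$S{\left(k \right)} = 4 k^{2}$ ($S{\left(k \right)} = \left(2 k\right)^{2} = 4 k^{2}$)
$t{\left(p \right)} = -5$
$t{\left(\frac{1}{\frac{1}{4 - 3} + S{\left(\left(-4\right) \left(-2\right) \right)}} \right)} \left(-6 - 305\right) = - 5 \left(-6 - 305\right) = \left(-5\right) \left(-311\right) = 1555$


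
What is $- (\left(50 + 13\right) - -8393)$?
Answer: $-8456$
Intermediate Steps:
$- (\left(50 + 13\right) - -8393) = - (63 + 8393) = \left(-1\right) 8456 = -8456$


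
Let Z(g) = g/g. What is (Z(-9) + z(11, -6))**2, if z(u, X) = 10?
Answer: 121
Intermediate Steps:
Z(g) = 1
(Z(-9) + z(11, -6))**2 = (1 + 10)**2 = 11**2 = 121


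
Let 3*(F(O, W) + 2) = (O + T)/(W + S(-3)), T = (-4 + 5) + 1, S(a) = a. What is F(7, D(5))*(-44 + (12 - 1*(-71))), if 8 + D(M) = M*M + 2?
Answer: -1131/16 ≈ -70.688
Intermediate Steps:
D(M) = -6 + M² (D(M) = -8 + (M*M + 2) = -8 + (M² + 2) = -8 + (2 + M²) = -6 + M²)
T = 2 (T = 1 + 1 = 2)
F(O, W) = -2 + (2 + O)/(3*(-3 + W)) (F(O, W) = -2 + ((O + 2)/(W - 3))/3 = -2 + ((2 + O)/(-3 + W))/3 = -2 + (2 + O)/(3*(-3 + W)))
F(7, D(5))*(-44 + (12 - 1*(-71))) = ((20 + 7 - 6*(-6 + 5²))/(3*(-3 + (-6 + 5²))))*(-44 + (12 - 1*(-71))) = ((20 + 7 - 6*(-6 + 25))/(3*(-3 + (-6 + 25))))*(-44 + (12 + 71)) = ((20 + 7 - 6*19)/(3*(-3 + 19)))*(-44 + 83) = ((⅓)*(20 + 7 - 114)/16)*39 = ((⅓)*(1/16)*(-87))*39 = -29/16*39 = -1131/16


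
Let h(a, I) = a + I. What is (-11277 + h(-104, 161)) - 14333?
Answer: -25553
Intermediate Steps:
h(a, I) = I + a
(-11277 + h(-104, 161)) - 14333 = (-11277 + (161 - 104)) - 14333 = (-11277 + 57) - 14333 = -11220 - 14333 = -25553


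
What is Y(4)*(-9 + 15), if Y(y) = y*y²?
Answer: 384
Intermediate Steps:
Y(y) = y³
Y(4)*(-9 + 15) = 4³*(-9 + 15) = 64*6 = 384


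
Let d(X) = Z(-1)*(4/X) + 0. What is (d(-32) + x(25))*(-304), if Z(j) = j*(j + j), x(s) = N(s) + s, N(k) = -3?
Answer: -6612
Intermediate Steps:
x(s) = -3 + s
Z(j) = 2*j² (Z(j) = j*(2*j) = 2*j²)
d(X) = 8/X (d(X) = (2*(-1)²)*(4/X) + 0 = (2*1)*(4/X) + 0 = 2*(4/X) + 0 = 8/X + 0 = 8/X)
(d(-32) + x(25))*(-304) = (8/(-32) + (-3 + 25))*(-304) = (8*(-1/32) + 22)*(-304) = (-¼ + 22)*(-304) = (87/4)*(-304) = -6612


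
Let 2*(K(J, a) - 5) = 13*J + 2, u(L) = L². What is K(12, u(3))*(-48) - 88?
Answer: -4120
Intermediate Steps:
K(J, a) = 6 + 13*J/2 (K(J, a) = 5 + (13*J + 2)/2 = 5 + (2 + 13*J)/2 = 5 + (1 + 13*J/2) = 6 + 13*J/2)
K(12, u(3))*(-48) - 88 = (6 + (13/2)*12)*(-48) - 88 = (6 + 78)*(-48) - 88 = 84*(-48) - 88 = -4032 - 88 = -4120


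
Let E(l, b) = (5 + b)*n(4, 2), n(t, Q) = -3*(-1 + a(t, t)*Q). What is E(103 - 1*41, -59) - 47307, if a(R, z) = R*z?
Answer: -42285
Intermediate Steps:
n(t, Q) = 3 - 3*Q*t² (n(t, Q) = -3*(-1 + (t*t)*Q) = -3*(-1 + t²*Q) = -3*(-1 + Q*t²) = 3 - 3*Q*t²)
E(l, b) = -465 - 93*b (E(l, b) = (5 + b)*(3 - 3*2*4²) = (5 + b)*(3 - 3*2*16) = (5 + b)*(3 - 96) = (5 + b)*(-93) = -465 - 93*b)
E(103 - 1*41, -59) - 47307 = (-465 - 93*(-59)) - 47307 = (-465 + 5487) - 47307 = 5022 - 47307 = -42285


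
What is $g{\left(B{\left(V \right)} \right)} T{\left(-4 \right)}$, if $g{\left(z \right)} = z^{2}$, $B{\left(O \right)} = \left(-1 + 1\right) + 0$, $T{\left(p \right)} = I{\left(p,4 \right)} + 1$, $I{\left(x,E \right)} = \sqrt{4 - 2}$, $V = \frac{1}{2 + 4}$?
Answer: $0$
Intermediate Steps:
$V = \frac{1}{6} \approx 0.16667$
$I{\left(x,E \right)} = \sqrt{2}$
$T{\left(p \right)} = 1 + \sqrt{2}$ ($T{\left(p \right)} = \sqrt{2} + 1 = 1 + \sqrt{2}$)
$B{\left(O \right)} = 0$ ($B{\left(O \right)} = 0 + 0 = 0$)
$g{\left(B{\left(V \right)} \right)} T{\left(-4 \right)} = 0^{2} \left(1 + \sqrt{2}\right) = 0 \left(1 + \sqrt{2}\right) = 0$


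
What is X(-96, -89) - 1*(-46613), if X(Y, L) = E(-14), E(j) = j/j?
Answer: 46614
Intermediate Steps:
E(j) = 1
X(Y, L) = 1
X(-96, -89) - 1*(-46613) = 1 - 1*(-46613) = 1 + 46613 = 46614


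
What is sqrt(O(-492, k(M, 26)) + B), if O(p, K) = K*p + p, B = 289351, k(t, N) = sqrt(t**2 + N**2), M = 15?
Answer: sqrt(288859 - 492*sqrt(901)) ≈ 523.54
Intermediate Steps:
k(t, N) = sqrt(N**2 + t**2)
O(p, K) = p + K*p
sqrt(O(-492, k(M, 26)) + B) = sqrt(-492*(1 + sqrt(26**2 + 15**2)) + 289351) = sqrt(-492*(1 + sqrt(676 + 225)) + 289351) = sqrt(-492*(1 + sqrt(901)) + 289351) = sqrt((-492 - 492*sqrt(901)) + 289351) = sqrt(288859 - 492*sqrt(901))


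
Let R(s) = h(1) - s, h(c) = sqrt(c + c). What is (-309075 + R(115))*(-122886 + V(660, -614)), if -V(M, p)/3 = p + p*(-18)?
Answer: 47677098000 - 154200*sqrt(2) ≈ 4.7677e+10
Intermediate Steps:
h(c) = sqrt(2)*sqrt(c) (h(c) = sqrt(2*c) = sqrt(2)*sqrt(c))
V(M, p) = 51*p (V(M, p) = -3*(p + p*(-18)) = -3*(p - 18*p) = -(-51)*p = 51*p)
R(s) = sqrt(2) - s (R(s) = sqrt(2)*sqrt(1) - s = sqrt(2)*1 - s = sqrt(2) - s)
(-309075 + R(115))*(-122886 + V(660, -614)) = (-309075 + (sqrt(2) - 1*115))*(-122886 + 51*(-614)) = (-309075 + (sqrt(2) - 115))*(-122886 - 31314) = (-309075 + (-115 + sqrt(2)))*(-154200) = (-309190 + sqrt(2))*(-154200) = 47677098000 - 154200*sqrt(2)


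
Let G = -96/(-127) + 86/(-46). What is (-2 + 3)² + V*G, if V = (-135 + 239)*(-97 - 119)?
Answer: 73078313/2921 ≈ 25018.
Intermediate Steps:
V = -22464 (V = 104*(-216) = -22464)
G = -3253/2921 (G = -96*(-1/127) + 86*(-1/46) = 96/127 - 43/23 = -3253/2921 ≈ -1.1137)
(-2 + 3)² + V*G = (-2 + 3)² - 22464*(-3253/2921) = 1² + 73075392/2921 = 1 + 73075392/2921 = 73078313/2921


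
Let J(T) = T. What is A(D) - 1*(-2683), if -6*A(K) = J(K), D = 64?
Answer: 8017/3 ≈ 2672.3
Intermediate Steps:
A(K) = -K/6
A(D) - 1*(-2683) = -⅙*64 - 1*(-2683) = -32/3 + 2683 = 8017/3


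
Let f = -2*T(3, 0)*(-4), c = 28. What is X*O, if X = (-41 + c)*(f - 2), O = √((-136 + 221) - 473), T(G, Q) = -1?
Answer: 260*I*√97 ≈ 2560.7*I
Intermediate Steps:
O = 2*I*√97 (O = √(85 - 473) = √(-388) = 2*I*√97 ≈ 19.698*I)
f = -8 (f = -2*(-1)*(-4) = 2*(-4) = -8)
X = 130 (X = (-41 + 28)*(-8 - 2) = -13*(-10) = 130)
X*O = 130*(2*I*√97) = 260*I*√97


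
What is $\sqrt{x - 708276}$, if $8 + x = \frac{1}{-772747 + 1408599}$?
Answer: $\frac{i \sqrt{71591180416228221}}{317926} \approx 841.6 i$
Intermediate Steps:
$x = - \frac{5086815}{635852}$ ($x = -8 + \frac{1}{-772747 + 1408599} = -8 + \frac{1}{635852} = - \frac{5086815}{635852} \approx -8.0$)
$\sqrt{x - 708276} = \sqrt{- \frac{5086815}{635852} - 708276} = \sqrt{- \frac{450363797967}{635852}} = \frac{i \sqrt{71591180416228221}}{317926}$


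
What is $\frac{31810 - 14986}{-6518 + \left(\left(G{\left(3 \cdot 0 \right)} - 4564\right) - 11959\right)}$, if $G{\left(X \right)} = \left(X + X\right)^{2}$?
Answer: $- \frac{16824}{23041} \approx -0.73018$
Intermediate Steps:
$G{\left(X \right)} = 4 X^{2}$ ($G{\left(X \right)} = \left(2 X\right)^{2} = 4 X^{2}$)
$\frac{31810 - 14986}{-6518 + \left(\left(G{\left(3 \cdot 0 \right)} - 4564\right) - 11959\right)} = \frac{31810 - 14986}{-6518 - \left(16523 + 0\right)} = \frac{16824}{-6518 - \left(16523 + 0\right)} = \frac{16824}{-6518 + \left(\left(4 \cdot 0 - 4564\right) - 11959\right)} = \frac{16824}{-6518 + \left(\left(0 - 4564\right) - 11959\right)} = \frac{16824}{-6518 - 16523} = \frac{16824}{-23041} = 16824 \left(- \frac{1}{23041}\right) = - \frac{16824}{23041}$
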